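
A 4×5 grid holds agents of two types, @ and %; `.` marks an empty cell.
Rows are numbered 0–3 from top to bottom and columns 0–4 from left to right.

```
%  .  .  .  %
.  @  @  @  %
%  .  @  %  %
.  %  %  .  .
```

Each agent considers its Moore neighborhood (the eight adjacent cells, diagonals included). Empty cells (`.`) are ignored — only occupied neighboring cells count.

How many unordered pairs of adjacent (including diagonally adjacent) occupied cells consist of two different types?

10

Scan each occupied cell's neighbors to the right and below (and the two forward diagonals) so each pair is counted once.
From row 0: 2 unlike of 3 pairs (running 2/3).
From row 1: 5 unlike of 12 pairs (running 7/15).
From row 2: 3 unlike of 6 pairs (running 10/21).
From row 3: 0 unlike of 1 pairs (running 10/22).
Total adjacent occupied pairs: 22; unlike-type pairs: 10.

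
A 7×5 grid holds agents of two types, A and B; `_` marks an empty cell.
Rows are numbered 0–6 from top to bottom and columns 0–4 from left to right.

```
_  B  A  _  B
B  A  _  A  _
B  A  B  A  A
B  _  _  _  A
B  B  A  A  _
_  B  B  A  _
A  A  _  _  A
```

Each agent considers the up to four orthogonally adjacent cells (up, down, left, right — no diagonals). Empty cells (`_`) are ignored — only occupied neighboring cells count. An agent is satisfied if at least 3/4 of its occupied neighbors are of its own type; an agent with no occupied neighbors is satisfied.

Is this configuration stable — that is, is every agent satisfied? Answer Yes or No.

No

(0,1)B 0/2 not
(0,2)A 0/1 not
(0,4)B 0/0 satisfied
(1,0)B 1/2 not
(1,1)A 1/3 not
(1,3)A 1/1 satisfied
(2,0)B 2/3 not
(2,1)A 1/3 not
(2,2)B 0/2 not
(2,3)A 2/3 not
(2,4)A 2/2 satisfied
(3,0)B 2/2 satisfied
(3,4)A 1/1 satisfied
(4,0)B 2/2 satisfied
(4,1)B 2/3 not
(4,2)A 1/3 not
(4,3)A 2/2 satisfied
(5,1)B 2/3 not
(5,2)B 1/3 not
(5,3)A 1/2 not
(6,0)A 1/1 satisfied
(6,1)A 1/2 not
(6,4)A 0/0 satisfied
For instance (0,1) has only 0/2 same-type neighbors, below 3/4.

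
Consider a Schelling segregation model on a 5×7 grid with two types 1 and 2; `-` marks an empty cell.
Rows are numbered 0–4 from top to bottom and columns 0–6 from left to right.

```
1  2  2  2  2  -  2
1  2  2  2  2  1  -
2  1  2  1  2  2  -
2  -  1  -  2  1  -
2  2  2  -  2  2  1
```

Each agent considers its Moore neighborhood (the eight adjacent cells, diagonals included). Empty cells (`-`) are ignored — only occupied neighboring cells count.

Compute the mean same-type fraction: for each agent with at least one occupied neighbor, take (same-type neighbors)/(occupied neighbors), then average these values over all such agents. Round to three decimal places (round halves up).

Row 0: (0,0)1 1/3 · (0,1)2 3/5 · (0,2)2 5/5 · (0,3)2 5/5 · (0,4)2 3/4 · (0,6)2 0/1
Row 1: (1,0)1 2/5 · (1,1)2 5/8 · (1,2)2 6/8 · (1,3)2 7/8 · (1,4)2 5/7 · (1,5)1 0/5
Row 2: (2,0)2 2/4 · (2,1)1 2/7 · (2,2)2 3/6 · (2,3)1 1/7 · (2,4)2 4/7 · (2,5)2 3/5
Row 3: (3,0)2 3/4 · (3,2)1 2/5 · (3,4)2 4/6 · (3,5)1 1/6
Row 4: (4,0)2 2/2 · (4,1)2 3/4 · (4,2)2 1/2 · (4,4)2 2/3 · (4,5)2 2/4 · (4,6)1 1/2
Sum over 28 agents: 1/3 + 3/5 + 5/5 + 5/5 + 3/4 + 0/1 + 2/5 + 5/8 + 6/8 + 7/8 + 5/7 + 0/5 + 2/4 + 2/7 + 3/6 + 1/7 + 4/7 + 3/5 + 3/4 + 2/5 + 4/6 + 1/6 + 2/2 + 3/4 + 1/2 + 2/3 + 2/4 + 1/2 = 653/42; mean = 653/42 ÷ 28 = 653/1176 = 0.555272… → 0.555.

0.555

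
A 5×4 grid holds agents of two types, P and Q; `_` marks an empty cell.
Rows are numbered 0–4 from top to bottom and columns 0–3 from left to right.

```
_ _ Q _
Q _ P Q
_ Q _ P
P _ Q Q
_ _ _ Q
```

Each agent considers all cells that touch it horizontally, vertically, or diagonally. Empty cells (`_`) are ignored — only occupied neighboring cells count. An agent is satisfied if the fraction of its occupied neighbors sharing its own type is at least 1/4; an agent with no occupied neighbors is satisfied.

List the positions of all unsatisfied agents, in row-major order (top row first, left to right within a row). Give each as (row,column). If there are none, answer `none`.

(3,0)

(0,2)Q 1/2 ✓
(1,0)Q 1/1 ✓
(1,2)P 1/4 ✓
(1,3)Q 1/3 ✓
(2,1)Q 2/4 ✓
(2,3)P 1/4 ✓
(3,0)P 0/1 ✗
(3,2)Q 3/4 ✓
(3,3)Q 2/3 ✓
(4,3)Q 2/2 ✓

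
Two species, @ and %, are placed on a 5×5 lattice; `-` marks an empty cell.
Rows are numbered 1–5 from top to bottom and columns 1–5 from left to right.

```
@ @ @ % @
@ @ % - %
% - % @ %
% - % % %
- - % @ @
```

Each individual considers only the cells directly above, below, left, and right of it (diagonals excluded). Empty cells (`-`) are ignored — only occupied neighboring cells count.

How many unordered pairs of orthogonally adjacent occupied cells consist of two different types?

Scan each occupied cell's neighbors to the right and below so each pair is counted once.
Row 1: @(1,1)–@(1,2)= @(1,1)–@(2,1)= @(1,2)–@(1,3)= @(1,2)–@(2,2)= @(1,3)–%(1,4)≠ @(1,3)–%(2,3)≠ %(1,4)–@(1,5)≠ @(1,5)–%(2,5)≠  → 4/8 unlike.
Row 2: @(2,1)–@(2,2)= @(2,1)–%(3,1)≠ @(2,2)–%(2,3)≠ %(2,3)–%(3,3)= %(2,5)–%(3,5)=  → 2/5 unlike.
Row 3: %(3,1)–%(4,1)= %(3,3)–@(3,4)≠ %(3,3)–%(4,3)= @(3,4)–%(3,5)≠ @(3,4)–%(4,4)≠ %(3,5)–%(4,5)=  → 3/6 unlike.
Row 4: %(4,3)–%(4,4)= %(4,3)–%(5,3)= %(4,4)–%(4,5)= %(4,4)–@(5,4)≠ %(4,5)–@(5,5)≠  → 2/5 unlike.
Row 5: %(5,3)–@(5,4)≠ @(5,4)–@(5,5)=  → 1/2 unlike.
Total adjacent occupied pairs: 26; unlike-type pairs: 12.

12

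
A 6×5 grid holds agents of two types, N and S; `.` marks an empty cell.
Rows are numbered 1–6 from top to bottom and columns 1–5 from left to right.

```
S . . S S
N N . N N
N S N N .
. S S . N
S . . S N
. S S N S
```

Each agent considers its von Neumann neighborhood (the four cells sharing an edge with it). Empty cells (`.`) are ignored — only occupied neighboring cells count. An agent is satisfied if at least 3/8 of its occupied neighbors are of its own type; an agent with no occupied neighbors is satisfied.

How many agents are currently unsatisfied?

(1,1)S 0/1 not
(1,4)S 1/2 satisfied
(1,5)S 1/2 satisfied
(2,1)N 2/3 satisfied
(2,2)N 1/2 satisfied
(2,4)N 2/3 satisfied
(2,5)N 1/2 satisfied
(3,1)N 1/2 satisfied
(3,2)S 1/4 not
(3,3)N 1/3 not
(3,4)N 2/2 satisfied
(4,2)S 2/2 satisfied
(4,3)S 1/2 satisfied
(4,5)N 1/1 satisfied
(5,1)S 0/0 satisfied
(5,4)S 0/2 not
(5,5)N 1/3 not
(6,2)S 1/1 satisfied
(6,3)S 1/2 satisfied
(6,4)N 0/3 not
(6,5)S 0/2 not
Unsatisfied: (1,1), (3,2), (3,3), (5,4), (5,5), (6,4), (6,5) — 7 in total.

7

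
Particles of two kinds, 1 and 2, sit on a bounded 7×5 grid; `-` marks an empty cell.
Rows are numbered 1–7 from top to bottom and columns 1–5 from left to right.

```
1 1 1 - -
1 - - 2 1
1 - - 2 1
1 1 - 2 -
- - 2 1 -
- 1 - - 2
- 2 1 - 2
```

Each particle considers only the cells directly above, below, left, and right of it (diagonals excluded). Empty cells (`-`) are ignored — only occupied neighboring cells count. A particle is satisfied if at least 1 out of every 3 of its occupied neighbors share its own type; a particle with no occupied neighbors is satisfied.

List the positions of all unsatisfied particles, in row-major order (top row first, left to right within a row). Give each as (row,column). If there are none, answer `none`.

Row 1: (1,1)1 2/2 ok · (1,2)1 2/2 ok · (1,3)1 1/1 ok
Row 2: (2,1)1 2/2 ok · (2,4)2 1/2 ok · (2,5)1 1/2 ok
Row 3: (3,1)1 2/2 ok · (3,4)2 2/3 ok · (3,5)1 1/2 ok
Row 4: (4,1)1 2/2 ok · (4,2)1 1/1 ok · (4,4)2 1/2 ok
Row 5: (5,3)2 0/1 unhappy · (5,4)1 0/2 unhappy
Row 6: (6,2)1 0/1 unhappy · (6,5)2 1/1 ok
Row 7: (7,2)2 0/2 unhappy · (7,3)1 0/1 unhappy · (7,5)2 1/1 ok

(5,3), (5,4), (6,2), (7,2), (7,3)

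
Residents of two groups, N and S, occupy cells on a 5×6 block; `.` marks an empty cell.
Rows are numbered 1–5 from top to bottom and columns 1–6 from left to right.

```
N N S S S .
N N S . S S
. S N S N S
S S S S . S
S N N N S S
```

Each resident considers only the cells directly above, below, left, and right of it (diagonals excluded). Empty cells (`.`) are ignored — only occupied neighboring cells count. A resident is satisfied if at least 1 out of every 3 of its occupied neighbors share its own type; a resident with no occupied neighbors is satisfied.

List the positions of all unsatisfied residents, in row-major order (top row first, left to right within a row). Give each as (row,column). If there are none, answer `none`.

(1,1)N 2/2 ok
(1,2)N 2/3 ok
(1,3)S 2/3 ok
(1,4)S 2/2 ok
(1,5)S 2/2 ok
(2,1)N 2/2 ok
(2,2)N 2/4 ok
(2,3)S 1/3 ok
(2,5)S 2/3 ok
(2,6)S 2/2 ok
(3,2)S 1/3 ok
(3,3)N 0/4 unhappy
(3,4)S 1/3 ok
(3,5)N 0/3 unhappy
(3,6)S 2/3 ok
(4,1)S 2/2 ok
(4,2)S 3/4 ok
(4,3)S 2/4 ok
(4,4)S 2/3 ok
(4,6)S 2/2 ok
(5,1)S 1/2 ok
(5,2)N 1/3 ok
(5,3)N 2/3 ok
(5,4)N 1/3 ok
(5,5)S 1/2 ok
(5,6)S 2/2 ok

(3,3), (3,5)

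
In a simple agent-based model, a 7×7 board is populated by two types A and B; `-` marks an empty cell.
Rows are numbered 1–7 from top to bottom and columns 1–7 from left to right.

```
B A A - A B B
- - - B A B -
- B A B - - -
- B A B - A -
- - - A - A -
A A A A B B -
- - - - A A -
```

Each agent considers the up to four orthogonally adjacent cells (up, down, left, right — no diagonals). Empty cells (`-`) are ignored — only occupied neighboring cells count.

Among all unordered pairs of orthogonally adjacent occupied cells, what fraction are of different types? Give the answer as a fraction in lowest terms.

Scan each occupied cell's neighbors to the right and below so each pair is counted once.
Row 1: B(1,1)–A(1,2)≠ A(1,2)–A(1,3)= A(1,5)–B(1,6)≠ A(1,5)–A(2,5)= B(1,6)–B(1,7)= B(1,6)–B(2,6)=  → 2/6 unlike.
Row 2: B(2,4)–A(2,5)≠ B(2,4)–B(3,4)= A(2,5)–B(2,6)≠  → 2/3 unlike.
Row 3: B(3,2)–A(3,3)≠ B(3,2)–B(4,2)= A(3,3)–B(3,4)≠ A(3,3)–A(4,3)= B(3,4)–B(4,4)=  → 2/5 unlike.
Row 4: B(4,2)–A(4,3)≠ A(4,3)–B(4,4)≠ B(4,4)–A(5,4)≠ A(4,6)–A(5,6)=  → 3/4 unlike.
Row 5: A(5,4)–A(6,4)= A(5,6)–B(6,6)≠  → 1/2 unlike.
Row 6: A(6,1)–A(6,2)= A(6,2)–A(6,3)= A(6,3)–A(6,4)= A(6,4)–B(6,5)≠ B(6,5)–B(6,6)= B(6,5)–A(7,5)≠ B(6,6)–A(7,6)≠  → 3/7 unlike.
Row 7: A(7,5)–A(7,6)=  → 0/1 unlike.
Total adjacent occupied pairs: 28; unlike-type pairs: 13.
13/28 is already in lowest terms.

13/28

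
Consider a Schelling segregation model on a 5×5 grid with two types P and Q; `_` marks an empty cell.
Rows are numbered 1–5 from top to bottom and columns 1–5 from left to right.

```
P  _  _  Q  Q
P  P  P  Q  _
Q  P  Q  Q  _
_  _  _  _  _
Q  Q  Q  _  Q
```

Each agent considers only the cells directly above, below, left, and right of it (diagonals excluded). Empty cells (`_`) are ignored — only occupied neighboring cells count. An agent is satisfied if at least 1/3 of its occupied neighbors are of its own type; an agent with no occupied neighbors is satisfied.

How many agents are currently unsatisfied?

1

Row 1: (1,1)P 1/1 satisfied · (1,4)Q 2/2 satisfied · (1,5)Q 1/1 satisfied
Row 2: (2,1)P 2/3 satisfied · (2,2)P 3/3 satisfied · (2,3)P 1/3 satisfied · (2,4)Q 2/3 satisfied
Row 3: (3,1)Q 0/2 not · (3,2)P 1/3 satisfied · (3,3)Q 1/3 satisfied · (3,4)Q 2/2 satisfied
Row 5: (5,1)Q 1/1 satisfied · (5,2)Q 2/2 satisfied · (5,3)Q 1/1 satisfied · (5,5)Q 0/0 satisfied
Unsatisfied: (3,1) — 1 in total.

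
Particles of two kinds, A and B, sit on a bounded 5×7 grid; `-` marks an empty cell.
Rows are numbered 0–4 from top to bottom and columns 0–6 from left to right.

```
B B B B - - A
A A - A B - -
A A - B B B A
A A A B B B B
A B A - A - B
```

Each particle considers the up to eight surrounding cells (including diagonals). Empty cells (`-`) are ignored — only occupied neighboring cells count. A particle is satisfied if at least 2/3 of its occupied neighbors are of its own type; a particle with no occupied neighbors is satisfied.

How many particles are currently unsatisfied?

12

(0,0)B 1/3 not
(0,1)B 2/4 not
(0,2)B 2/4 not
(0,3)B 2/3 satisfied
(0,6)A 0/0 satisfied
(1,0)A 3/5 not
(1,1)A 3/6 not
(1,3)A 0/5 not
(1,4)B 4/5 satisfied
(2,0)A 5/5 satisfied
(2,1)A 6/6 satisfied
(2,3)B 4/6 satisfied
(2,4)B 6/7 satisfied
(2,5)B 5/6 satisfied
(2,6)A 0/3 not
(3,0)A 4/5 satisfied
(3,1)A 6/7 satisfied
(3,2)A 3/6 not
(3,3)B 3/6 not
(3,4)B 5/6 satisfied
(3,5)B 5/7 satisfied
(3,6)B 3/4 satisfied
(4,0)A 2/3 satisfied
(4,1)B 0/5 not
(4,2)A 2/4 not
(4,4)A 0/3 not
(4,6)B 2/2 satisfied
Unsatisfied: (0,0), (0,1), (0,2), (1,0), (1,1), (1,3), (2,6), (3,2), (3,3), (4,1), (4,2), (4,4) — 12 in total.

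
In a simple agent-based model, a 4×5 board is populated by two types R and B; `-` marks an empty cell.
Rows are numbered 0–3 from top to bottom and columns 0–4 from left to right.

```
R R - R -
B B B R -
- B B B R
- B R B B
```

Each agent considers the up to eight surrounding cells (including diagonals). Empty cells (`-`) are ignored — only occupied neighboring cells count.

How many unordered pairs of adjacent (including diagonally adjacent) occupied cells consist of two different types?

17

Scan each occupied cell's neighbors to the right and below (and the two forward diagonals) so each pair is counted once.
Row 0: R(0,0)–R(0,1)= R(0,0)–B(1,0)≠ R(0,0)–B(1,1)≠ R(0,1)–B(1,1)≠ R(0,1)–B(1,2)≠ R(0,1)–B(1,0)≠ R(0,3)–R(1,3)= R(0,3)–B(1,2)≠  → 6/8 unlike.
Row 1: B(1,0)–B(1,1)= B(1,0)–B(2,1)= B(1,1)–B(1,2)= B(1,1)–B(2,1)= B(1,1)–B(2,2)= B(1,2)–R(1,3)≠ B(1,2)–B(2,2)= B(1,2)–B(2,3)= B(1,2)–B(2,1)= R(1,3)–B(2,3)≠ R(1,3)–R(2,4)= R(1,3)–B(2,2)≠  → 3/12 unlike.
Row 2: B(2,1)–B(2,2)= B(2,1)–B(3,1)= B(2,1)–R(3,2)≠ B(2,2)–B(2,3)= B(2,2)–R(3,2)≠ B(2,2)–B(3,3)= B(2,2)–B(3,1)= B(2,3)–R(2,4)≠ B(2,3)–B(3,3)= B(2,3)–B(3,4)= B(2,3)–R(3,2)≠ R(2,4)–B(3,4)≠ R(2,4)–B(3,3)≠  → 6/13 unlike.
Row 3: B(3,1)–R(3,2)≠ R(3,2)–B(3,3)≠ B(3,3)–B(3,4)=  → 2/3 unlike.
Total adjacent occupied pairs: 36; unlike-type pairs: 17.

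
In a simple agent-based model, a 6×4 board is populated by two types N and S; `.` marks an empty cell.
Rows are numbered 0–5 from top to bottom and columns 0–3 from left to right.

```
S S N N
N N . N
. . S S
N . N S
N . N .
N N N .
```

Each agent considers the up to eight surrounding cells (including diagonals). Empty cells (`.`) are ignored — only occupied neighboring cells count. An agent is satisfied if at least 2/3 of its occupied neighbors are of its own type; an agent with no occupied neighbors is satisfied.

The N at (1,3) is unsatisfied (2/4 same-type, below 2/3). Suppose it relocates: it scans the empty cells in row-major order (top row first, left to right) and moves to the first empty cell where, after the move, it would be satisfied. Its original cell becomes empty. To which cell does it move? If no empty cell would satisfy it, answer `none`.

Vacating (1,3). Empty cells in order:
  (1,2): 3/6 same-type → still unsatisfied.
  (2,0): 3/3 same-type → satisfied — stop here.

(2,0)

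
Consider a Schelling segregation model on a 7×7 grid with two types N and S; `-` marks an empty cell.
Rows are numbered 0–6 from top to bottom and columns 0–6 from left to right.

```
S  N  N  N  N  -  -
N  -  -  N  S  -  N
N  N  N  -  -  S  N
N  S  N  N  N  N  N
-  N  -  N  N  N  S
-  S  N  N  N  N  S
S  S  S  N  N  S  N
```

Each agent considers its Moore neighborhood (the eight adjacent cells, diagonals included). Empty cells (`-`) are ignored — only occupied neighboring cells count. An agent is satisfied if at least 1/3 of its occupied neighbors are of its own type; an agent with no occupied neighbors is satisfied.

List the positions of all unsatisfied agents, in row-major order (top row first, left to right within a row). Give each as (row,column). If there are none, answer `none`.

(0,0)S 0/2 not
(0,1)N 2/3 satisfied
(0,2)N 3/3 satisfied
(0,3)N 3/4 satisfied
(0,4)N 2/3 satisfied
(1,0)N 3/4 satisfied
(1,3)N 4/5 satisfied
(1,4)S 1/4 not
(1,6)N 1/2 satisfied
(2,0)N 3/4 satisfied
(2,1)N 5/6 satisfied
(2,2)N 4/5 satisfied
(2,5)S 1/6 not
(2,6)N 3/4 satisfied
(3,0)N 3/4 satisfied
(3,1)S 0/6 not
(3,2)N 5/6 satisfied
(3,3)N 5/5 satisfied
(3,4)N 5/6 satisfied
(3,5)N 5/7 satisfied
(3,6)N 3/5 satisfied
(4,1)N 3/5 satisfied
(4,3)N 7/7 satisfied
(4,4)N 8/8 satisfied
(4,5)N 6/8 satisfied
(4,6)S 1/5 not
(5,1)S 3/5 satisfied
(5,2)N 4/7 satisfied
(5,3)N 6/7 satisfied
(5,4)N 7/8 satisfied
(5,5)N 5/8 satisfied
(5,6)S 2/5 satisfied
(6,0)S 2/2 satisfied
(6,1)S 3/4 satisfied
(6,2)S 2/5 satisfied
(6,3)N 4/5 satisfied
(6,4)N 4/5 satisfied
(6,5)S 1/5 not
(6,6)N 1/3 satisfied

(0,0), (1,4), (2,5), (3,1), (4,6), (6,5)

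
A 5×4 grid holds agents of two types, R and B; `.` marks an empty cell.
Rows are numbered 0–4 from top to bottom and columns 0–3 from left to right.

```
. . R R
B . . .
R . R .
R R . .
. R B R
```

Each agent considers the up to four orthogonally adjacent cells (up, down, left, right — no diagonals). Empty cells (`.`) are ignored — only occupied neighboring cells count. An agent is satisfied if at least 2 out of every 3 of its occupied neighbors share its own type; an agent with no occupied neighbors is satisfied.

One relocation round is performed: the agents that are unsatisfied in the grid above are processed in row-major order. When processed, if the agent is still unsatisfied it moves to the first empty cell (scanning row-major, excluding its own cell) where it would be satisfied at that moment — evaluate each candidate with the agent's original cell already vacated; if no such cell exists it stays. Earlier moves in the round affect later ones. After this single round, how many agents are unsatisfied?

Initially unsatisfied (in order): (1,0), (2,0), (4,1), (4,2), (4,3).
  (1,0) → (0,0).
  (2,0): now satisfied by earlier moves; stays.
  (4,1) → (1,1).
  (4,2): no empty cell satisfies it; stays.
  (4,3) → (0,1).
Resulting grid:
B R R R
. R . .
R . R .
R R . .
. . B .
Unsatisfied now: (0,0).

1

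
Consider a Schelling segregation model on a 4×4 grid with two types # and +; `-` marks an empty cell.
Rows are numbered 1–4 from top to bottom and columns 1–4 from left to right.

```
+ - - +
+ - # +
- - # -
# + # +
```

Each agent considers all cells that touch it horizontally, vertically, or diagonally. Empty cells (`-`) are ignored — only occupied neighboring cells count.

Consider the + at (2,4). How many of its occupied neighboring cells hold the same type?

Occupied neighbors of (2,4): (1,4)=+, (2,3)=#, (3,3)=#.
Same type (+): 1 of 3.

1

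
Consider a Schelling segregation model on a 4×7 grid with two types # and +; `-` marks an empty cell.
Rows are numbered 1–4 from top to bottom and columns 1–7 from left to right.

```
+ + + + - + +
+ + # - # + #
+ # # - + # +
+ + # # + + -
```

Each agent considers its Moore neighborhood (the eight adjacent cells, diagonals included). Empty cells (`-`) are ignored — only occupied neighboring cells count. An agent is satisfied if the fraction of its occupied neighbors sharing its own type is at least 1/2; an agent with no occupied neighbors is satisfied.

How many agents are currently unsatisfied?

7

(1,1)+ 3/3 ok
(1,2)+ 4/5 ok
(1,3)+ 3/4 ok
(1,4)+ 1/3 unhappy
(1,6)+ 2/4 ok
(1,7)+ 2/3 ok
(2,1)+ 4/5 ok
(2,2)+ 5/8 ok
(2,3)# 2/6 unhappy
(2,5)# 1/5 unhappy
(2,6)+ 4/7 ok
(2,7)# 1/5 unhappy
(3,1)+ 4/5 ok
(3,2)# 3/8 unhappy
(3,3)# 4/6 ok
(3,5)+ 3/6 ok
(3,6)# 2/7 unhappy
(3,7)+ 2/4 ok
(4,1)+ 2/3 ok
(4,2)+ 2/5 unhappy
(4,3)# 3/4 ok
(4,4)# 2/4 ok
(4,5)+ 2/4 ok
(4,6)+ 3/4 ok
Unsatisfied: (1,4), (2,3), (2,5), (2,7), (3,2), (3,6), (4,2) — 7 in total.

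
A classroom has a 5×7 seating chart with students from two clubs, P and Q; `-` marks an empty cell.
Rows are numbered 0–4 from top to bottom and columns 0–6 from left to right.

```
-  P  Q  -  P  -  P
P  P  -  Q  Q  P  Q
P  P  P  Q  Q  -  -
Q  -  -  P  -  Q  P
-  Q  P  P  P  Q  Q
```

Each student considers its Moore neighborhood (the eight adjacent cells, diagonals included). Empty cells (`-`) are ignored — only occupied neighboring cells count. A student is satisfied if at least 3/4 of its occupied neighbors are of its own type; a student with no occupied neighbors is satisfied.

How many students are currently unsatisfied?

Row 0: (0,1)P 2/3 unhappy · (0,2)Q 1/3 unhappy · (0,4)P 1/3 unhappy · (0,6)P 1/2 unhappy
Row 1: (1,0)P 4/4 ok · (1,1)P 5/6 ok · (1,3)Q 4/6 unhappy · (1,4)Q 3/5 unhappy · (1,5)P 2/5 unhappy · (1,6)Q 0/2 unhappy
Row 2: (2,0)P 3/4 ok · (2,1)P 4/5 ok · (2,2)P 3/5 unhappy · (2,3)Q 3/5 unhappy · (2,4)Q 4/6 unhappy
Row 3: (3,0)Q 1/3 unhappy · (3,3)P 4/6 unhappy · (3,5)Q 3/5 unhappy · (3,6)P 0/3 unhappy
Row 4: (4,1)Q 1/2 unhappy · (4,2)P 2/3 unhappy · (4,3)P 3/3 ok · (4,4)P 2/4 unhappy · (4,5)Q 2/4 unhappy · (4,6)Q 2/3 unhappy
Unsatisfied: (0,1), (0,2), (0,4), (0,6), (1,3), (1,4), (1,5), (1,6), (2,2), (2,3), (2,4), (3,0), (3,3), (3,5), (3,6), (4,1), (4,2), (4,4), (4,5), (4,6) — 20 in total.

20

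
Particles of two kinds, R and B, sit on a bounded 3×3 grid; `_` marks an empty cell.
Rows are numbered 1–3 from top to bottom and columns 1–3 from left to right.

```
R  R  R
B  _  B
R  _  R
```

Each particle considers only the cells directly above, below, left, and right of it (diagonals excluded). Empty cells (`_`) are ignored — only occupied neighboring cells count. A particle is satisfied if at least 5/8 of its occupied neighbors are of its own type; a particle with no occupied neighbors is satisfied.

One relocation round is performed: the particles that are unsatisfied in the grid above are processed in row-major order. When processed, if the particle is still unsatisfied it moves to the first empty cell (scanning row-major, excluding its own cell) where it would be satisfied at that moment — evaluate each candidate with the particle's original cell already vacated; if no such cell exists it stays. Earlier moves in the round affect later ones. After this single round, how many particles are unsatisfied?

5

Initially unsatisfied (in order): (1,1), (1,3), (2,1), (2,3), (3,1), (3,3).
  (1,1) → (3,2).
  (1,3): no empty cell satisfies it; stays.
  (2,1): no empty cell satisfies it; stays.
  (2,3): no empty cell satisfies it; stays.
  (3,1): no empty cell satisfies it; stays.
  (3,3): no empty cell satisfies it; stays.
Resulting grid:
_ R R
B _ B
R R R
Unsatisfied now: (1,3), (2,1), (2,3), (3,1), (3,3).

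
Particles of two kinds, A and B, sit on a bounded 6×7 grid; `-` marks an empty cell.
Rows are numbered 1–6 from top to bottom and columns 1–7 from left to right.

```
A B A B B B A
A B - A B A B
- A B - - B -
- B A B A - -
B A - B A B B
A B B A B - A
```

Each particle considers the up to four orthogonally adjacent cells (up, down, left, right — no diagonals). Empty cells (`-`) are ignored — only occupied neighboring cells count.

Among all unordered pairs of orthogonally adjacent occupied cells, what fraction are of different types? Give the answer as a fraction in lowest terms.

31/40

Scan each occupied cell's neighbors to the right and below so each pair is counted once.
Row 1: A(1,1)–B(1,2)≠ A(1,1)–A(2,1)= B(1,2)–A(1,3)≠ B(1,2)–B(2,2)= A(1,3)–B(1,4)≠ B(1,4)–B(1,5)= B(1,4)–A(2,4)≠ B(1,5)–B(1,6)= B(1,5)–B(2,5)= B(1,6)–A(1,7)≠ B(1,6)–A(2,6)≠ A(1,7)–B(2,7)≠  → 7/12 unlike.
Row 2: A(2,1)–B(2,2)≠ B(2,2)–A(3,2)≠ A(2,4)–B(2,5)≠ B(2,5)–A(2,6)≠ A(2,6)–B(2,7)≠ A(2,6)–B(3,6)≠  → 6/6 unlike.
Row 3: A(3,2)–B(3,3)≠ A(3,2)–B(4,2)≠ B(3,3)–A(4,3)≠  → 3/3 unlike.
Row 4: B(4,2)–A(4,3)≠ B(4,2)–A(5,2)≠ A(4,3)–B(4,4)≠ B(4,4)–A(4,5)≠ B(4,4)–B(5,4)= A(4,5)–A(5,5)=  → 4/6 unlike.
Row 5: B(5,1)–A(5,2)≠ B(5,1)–A(6,1)≠ A(5,2)–B(6,2)≠ B(5,4)–A(5,5)≠ B(5,4)–A(6,4)≠ A(5,5)–B(5,6)≠ A(5,5)–B(6,5)≠ B(5,6)–B(5,7)= B(5,7)–A(6,7)≠  → 8/9 unlike.
Row 6: A(6,1)–B(6,2)≠ B(6,2)–B(6,3)= B(6,3)–A(6,4)≠ A(6,4)–B(6,5)≠  → 3/4 unlike.
Total adjacent occupied pairs: 40; unlike-type pairs: 31.
31/40 is already in lowest terms.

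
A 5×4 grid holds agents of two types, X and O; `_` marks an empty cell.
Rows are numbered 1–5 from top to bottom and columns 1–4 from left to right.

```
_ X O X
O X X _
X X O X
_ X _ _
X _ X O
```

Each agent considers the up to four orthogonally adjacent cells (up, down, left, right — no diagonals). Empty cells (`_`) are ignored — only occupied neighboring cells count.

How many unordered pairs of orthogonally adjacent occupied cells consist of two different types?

Scan each occupied cell's neighbors to the right and below so each pair is counted once.
Row 1: X(1,2)–O(1,3)≠ X(1,2)–X(2,2)= O(1,3)–X(1,4)≠ O(1,3)–X(2,3)≠  → 3/4 unlike.
Row 2: O(2,1)–X(2,2)≠ O(2,1)–X(3,1)≠ X(2,2)–X(2,3)= X(2,2)–X(3,2)= X(2,3)–O(3,3)≠  → 3/5 unlike.
Row 3: X(3,1)–X(3,2)= X(3,2)–O(3,3)≠ X(3,2)–X(4,2)= O(3,3)–X(3,4)≠  → 2/4 unlike.
Row 5: X(5,3)–O(5,4)≠  → 1/1 unlike.
Total adjacent occupied pairs: 14; unlike-type pairs: 9.

9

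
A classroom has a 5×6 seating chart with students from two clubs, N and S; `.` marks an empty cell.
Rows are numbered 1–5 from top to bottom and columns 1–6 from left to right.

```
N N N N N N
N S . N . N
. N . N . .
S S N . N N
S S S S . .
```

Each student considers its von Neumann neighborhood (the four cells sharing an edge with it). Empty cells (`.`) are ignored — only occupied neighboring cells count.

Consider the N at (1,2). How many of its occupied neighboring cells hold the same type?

2

Occupied neighbors of (1,2): (2,2)=S, (1,1)=N, (1,3)=N.
Same type (N): 2 of 3.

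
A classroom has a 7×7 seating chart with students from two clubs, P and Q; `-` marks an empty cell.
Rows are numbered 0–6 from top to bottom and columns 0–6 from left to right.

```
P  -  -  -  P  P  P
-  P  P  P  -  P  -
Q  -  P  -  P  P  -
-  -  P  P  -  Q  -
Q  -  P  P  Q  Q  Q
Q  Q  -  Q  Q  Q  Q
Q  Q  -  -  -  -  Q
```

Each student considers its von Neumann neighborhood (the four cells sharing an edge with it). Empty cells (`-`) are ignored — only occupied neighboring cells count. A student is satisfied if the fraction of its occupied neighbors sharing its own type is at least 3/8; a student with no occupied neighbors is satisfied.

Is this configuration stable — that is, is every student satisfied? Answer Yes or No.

Yes

Row 0: (0,0)P 0/0 ok · (0,4)P 1/1 ok · (0,5)P 3/3 ok · (0,6)P 1/1 ok
Row 1: (1,1)P 1/1 ok · (1,2)P 3/3 ok · (1,3)P 1/1 ok · (1,5)P 2/2 ok
Row 2: (2,0)Q 0/0 ok · (2,2)P 2/2 ok · (2,4)P 1/1 ok · (2,5)P 2/3 ok
Row 3: (3,2)P 3/3 ok · (3,3)P 2/2 ok · (3,5)Q 1/2 ok
Row 4: (4,0)Q 1/1 ok · (4,2)P 2/2 ok · (4,3)P 2/4 ok · (4,4)Q 2/3 ok · (4,5)Q 4/4 ok · (4,6)Q 2/2 ok
Row 5: (5,0)Q 3/3 ok · (5,1)Q 2/2 ok · (5,3)Q 1/2 ok · (5,4)Q 3/3 ok · (5,5)Q 3/3 ok · (5,6)Q 3/3 ok
Row 6: (6,0)Q 2/2 ok · (6,1)Q 2/2 ok · (6,6)Q 1/1 ok
All meet the threshold, so the configuration is stable.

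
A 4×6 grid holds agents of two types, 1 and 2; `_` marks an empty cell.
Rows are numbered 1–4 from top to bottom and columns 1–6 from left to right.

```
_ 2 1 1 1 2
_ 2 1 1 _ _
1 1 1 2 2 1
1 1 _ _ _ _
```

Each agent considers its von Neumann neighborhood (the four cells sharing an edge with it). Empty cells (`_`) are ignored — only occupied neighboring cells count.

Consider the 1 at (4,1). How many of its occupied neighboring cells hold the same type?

2

Occupied neighbors of (4,1): (3,1)=1, (4,2)=1.
Same type (1): 2 of 2.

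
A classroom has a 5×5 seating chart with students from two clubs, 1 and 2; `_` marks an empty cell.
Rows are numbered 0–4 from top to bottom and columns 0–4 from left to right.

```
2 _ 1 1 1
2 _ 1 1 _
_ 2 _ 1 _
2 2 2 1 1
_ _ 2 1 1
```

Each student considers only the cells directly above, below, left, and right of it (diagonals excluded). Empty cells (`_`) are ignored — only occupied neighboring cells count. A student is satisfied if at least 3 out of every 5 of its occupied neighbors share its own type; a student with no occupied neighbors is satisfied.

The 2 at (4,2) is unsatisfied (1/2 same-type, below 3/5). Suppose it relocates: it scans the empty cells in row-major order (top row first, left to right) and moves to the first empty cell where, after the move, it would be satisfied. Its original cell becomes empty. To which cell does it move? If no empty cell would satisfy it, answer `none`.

(1,1)

Vacating (4,2). Empty cells in order:
  (0,1): 1/2 same-type → still unsatisfied.
  (1,1): 2/3 same-type → satisfied — stop here.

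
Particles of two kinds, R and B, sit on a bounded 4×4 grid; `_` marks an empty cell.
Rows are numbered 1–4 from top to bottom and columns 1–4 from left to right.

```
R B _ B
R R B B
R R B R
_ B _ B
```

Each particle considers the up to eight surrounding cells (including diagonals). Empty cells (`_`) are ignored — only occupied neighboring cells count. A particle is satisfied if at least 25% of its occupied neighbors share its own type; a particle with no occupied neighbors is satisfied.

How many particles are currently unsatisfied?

1

Row 1: (1,1)R 2/3 ok · (1,2)B 1/4 ok · (1,4)B 2/2 ok
Row 2: (2,1)R 4/5 ok · (2,2)R 4/7 ok · (2,3)B 4/7 ok · (2,4)B 3/4 ok
Row 3: (3,1)R 3/4 ok · (3,2)R 3/6 ok · (3,3)B 4/7 ok · (3,4)R 0/4 unhappy
Row 4: (4,2)B 1/3 ok · (4,4)B 1/2 ok
Unsatisfied: (3,4) — 1 in total.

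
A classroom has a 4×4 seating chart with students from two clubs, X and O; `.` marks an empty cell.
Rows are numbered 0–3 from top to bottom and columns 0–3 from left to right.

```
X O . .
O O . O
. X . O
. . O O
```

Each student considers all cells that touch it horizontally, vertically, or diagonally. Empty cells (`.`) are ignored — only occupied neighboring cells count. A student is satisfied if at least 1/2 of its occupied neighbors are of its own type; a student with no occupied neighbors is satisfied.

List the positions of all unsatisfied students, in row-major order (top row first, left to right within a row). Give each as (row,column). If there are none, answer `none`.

Row 0: (0,0)X 0/3 unhappy · (0,1)O 2/3 ok
Row 1: (1,0)O 2/4 ok · (1,1)O 2/4 ok · (1,3)O 1/1 ok
Row 2: (2,1)X 0/3 unhappy · (2,3)O 3/3 ok
Row 3: (3,2)O 2/3 ok · (3,3)O 2/2 ok

(0,0), (2,1)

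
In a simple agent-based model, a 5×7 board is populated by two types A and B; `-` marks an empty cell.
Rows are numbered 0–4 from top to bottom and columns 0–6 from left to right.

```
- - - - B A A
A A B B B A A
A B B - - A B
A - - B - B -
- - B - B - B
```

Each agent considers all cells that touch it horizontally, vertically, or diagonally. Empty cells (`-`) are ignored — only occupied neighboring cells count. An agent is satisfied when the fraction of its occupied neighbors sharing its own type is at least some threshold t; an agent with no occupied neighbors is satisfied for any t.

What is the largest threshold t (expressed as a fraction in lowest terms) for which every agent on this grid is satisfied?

(0,4)B 2/4
(0,5)A 3/5
(0,6)A 3/3
(1,0)A 2/3
(1,1)A 2/5
(1,2)B 3/4
(1,3)B 4/4
(1,4)B 2/5
(1,5)A 4/7
(1,6)A 4/5
(2,0)A 3/4
(2,1)B 2/6
(2,2)B 4/5
(2,5)A 2/5
(2,6)B 1/4
(3,0)A 1/2
(3,3)B 3/3
(3,5)B 3/4
(4,2)B 1/1
(4,4)B 2/2
(4,6)B 1/1
The smallest same-type fraction is 1/4 at (2,6), which reduces to 1/4. Any threshold above that leaves this agent unsatisfied.

1/4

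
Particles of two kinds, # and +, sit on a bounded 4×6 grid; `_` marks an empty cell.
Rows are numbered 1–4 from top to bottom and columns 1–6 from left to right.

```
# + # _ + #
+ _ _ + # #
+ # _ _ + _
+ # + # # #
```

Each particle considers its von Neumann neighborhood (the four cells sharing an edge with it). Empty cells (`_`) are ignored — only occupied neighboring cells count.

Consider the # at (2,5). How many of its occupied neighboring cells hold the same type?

Occupied neighbors of (2,5): (1,5)=+, (3,5)=+, (2,4)=+, (2,6)=#.
Same type (#): 1 of 4.

1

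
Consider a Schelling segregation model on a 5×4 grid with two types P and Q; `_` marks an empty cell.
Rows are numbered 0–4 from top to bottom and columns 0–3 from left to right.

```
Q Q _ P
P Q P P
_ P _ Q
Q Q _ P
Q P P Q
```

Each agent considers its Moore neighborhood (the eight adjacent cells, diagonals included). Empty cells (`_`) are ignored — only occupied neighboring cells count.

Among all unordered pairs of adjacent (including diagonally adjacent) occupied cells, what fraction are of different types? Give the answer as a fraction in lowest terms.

17/30

Scan each occupied cell's neighbors to the right and below (and the two forward diagonals) so each pair is counted once.
Row 0: Q(0,0)–Q(0,1)= Q(0,0)–P(1,0)≠ Q(0,0)–Q(1,1)= Q(0,1)–Q(1,1)= Q(0,1)–P(1,2)≠ Q(0,1)–P(1,0)≠ P(0,3)–P(1,3)= P(0,3)–P(1,2)=  → 3/8 unlike.
Row 1: P(1,0)–Q(1,1)≠ P(1,0)–P(2,1)= Q(1,1)–P(1,2)≠ Q(1,1)–P(2,1)≠ P(1,2)–P(1,3)= P(1,2)–Q(2,3)≠ P(1,2)–P(2,1)= P(1,3)–Q(2,3)≠  → 5/8 unlike.
Row 2: P(2,1)–Q(3,1)≠ P(2,1)–Q(3,0)≠ Q(2,3)–P(3,3)≠  → 3/3 unlike.
Row 3: Q(3,0)–Q(3,1)= Q(3,0)–Q(4,0)= Q(3,0)–P(4,1)≠ Q(3,1)–P(4,1)≠ Q(3,1)–P(4,2)≠ Q(3,1)–Q(4,0)= P(3,3)–Q(4,3)≠ P(3,3)–P(4,2)=  → 4/8 unlike.
Row 4: Q(4,0)–P(4,1)≠ P(4,1)–P(4,2)= P(4,2)–Q(4,3)≠  → 2/3 unlike.
Total adjacent occupied pairs: 30; unlike-type pairs: 17.
17/30 is already in lowest terms.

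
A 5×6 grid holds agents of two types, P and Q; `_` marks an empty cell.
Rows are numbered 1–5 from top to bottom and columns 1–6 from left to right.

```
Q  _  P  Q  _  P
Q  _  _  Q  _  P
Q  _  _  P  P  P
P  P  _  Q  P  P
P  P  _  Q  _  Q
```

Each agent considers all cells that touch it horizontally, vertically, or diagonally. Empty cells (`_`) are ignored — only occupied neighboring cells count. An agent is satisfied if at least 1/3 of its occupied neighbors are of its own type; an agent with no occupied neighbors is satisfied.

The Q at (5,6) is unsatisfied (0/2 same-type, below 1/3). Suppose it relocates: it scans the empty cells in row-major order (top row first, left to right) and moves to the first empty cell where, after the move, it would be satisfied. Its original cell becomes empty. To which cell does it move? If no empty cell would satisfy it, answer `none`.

(1,2)

Vacating (5,6). Empty cells in order:
  (1,2): 2/3 same-type → satisfied — stop here.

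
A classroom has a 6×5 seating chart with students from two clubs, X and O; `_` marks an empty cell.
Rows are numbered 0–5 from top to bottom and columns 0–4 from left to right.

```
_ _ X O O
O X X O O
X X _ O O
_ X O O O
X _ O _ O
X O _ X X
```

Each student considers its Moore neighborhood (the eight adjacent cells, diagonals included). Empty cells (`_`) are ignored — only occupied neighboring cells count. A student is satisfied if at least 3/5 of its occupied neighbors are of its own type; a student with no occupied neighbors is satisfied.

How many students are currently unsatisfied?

(0,2)X 2/4 unhappy
(0,3)O 3/5 ok
(0,4)O 3/3 ok
(1,0)O 0/3 unhappy
(1,1)X 4/5 ok
(1,2)X 3/6 unhappy
(1,3)O 5/7 ok
(1,4)O 5/5 ok
(2,0)X 3/4 ok
(2,1)X 4/6 ok
(2,3)O 6/7 ok
(2,4)O 5/5 ok
(3,1)X 3/5 ok
(3,2)O 3/5 ok
(3,3)O 6/6 ok
(3,4)O 4/4 ok
(4,0)X 2/3 ok
(4,2)O 3/5 ok
(4,4)O 2/4 unhappy
(5,0)X 1/2 unhappy
(5,1)O 1/3 unhappy
(5,3)X 1/3 unhappy
(5,4)X 1/2 unhappy
Unsatisfied: (0,2), (1,0), (1,2), (4,4), (5,0), (5,1), (5,3), (5,4) — 8 in total.

8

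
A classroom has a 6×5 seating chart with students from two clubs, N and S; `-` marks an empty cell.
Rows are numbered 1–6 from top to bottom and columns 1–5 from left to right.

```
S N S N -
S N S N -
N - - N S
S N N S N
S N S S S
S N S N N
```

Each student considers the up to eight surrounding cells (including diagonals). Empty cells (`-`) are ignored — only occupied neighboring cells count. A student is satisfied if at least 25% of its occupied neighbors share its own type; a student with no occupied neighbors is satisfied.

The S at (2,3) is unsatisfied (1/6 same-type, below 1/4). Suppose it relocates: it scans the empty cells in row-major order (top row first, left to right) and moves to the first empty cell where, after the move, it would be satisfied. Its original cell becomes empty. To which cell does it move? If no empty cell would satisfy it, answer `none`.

(2,5)

Vacating (2,3). Empty cells in order:
  (1,5): 0/2 same-type → still unsatisfied.
  (2,5): 1/4 same-type → satisfied — stop here.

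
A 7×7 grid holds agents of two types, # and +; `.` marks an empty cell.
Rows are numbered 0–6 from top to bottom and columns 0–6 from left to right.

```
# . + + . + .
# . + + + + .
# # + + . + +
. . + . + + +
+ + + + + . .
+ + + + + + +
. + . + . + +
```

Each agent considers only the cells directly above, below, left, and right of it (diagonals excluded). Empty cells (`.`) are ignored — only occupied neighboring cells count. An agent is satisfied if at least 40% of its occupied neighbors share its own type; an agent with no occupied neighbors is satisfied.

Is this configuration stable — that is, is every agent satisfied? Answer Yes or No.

Yes

Row 0: (0,0)# 1/1 ✓ · (0,2)+ 2/2 ✓ · (0,3)+ 2/2 ✓ · (0,5)+ 1/1 ✓
Row 1: (1,0)# 2/2 ✓ · (1,2)+ 3/3 ✓ · (1,3)+ 4/4 ✓ · (1,4)+ 2/2 ✓ · (1,5)+ 3/3 ✓
Row 2: (2,0)# 2/2 ✓ · (2,1)# 1/2 ✓ · (2,2)+ 3/4 ✓ · (2,3)+ 2/2 ✓ · (2,5)+ 3/3 ✓ · (2,6)+ 2/2 ✓
Row 3: (3,2)+ 2/2 ✓ · (3,4)+ 2/2 ✓ · (3,5)+ 3/3 ✓ · (3,6)+ 2/2 ✓
Row 4: (4,0)+ 2/2 ✓ · (4,1)+ 3/3 ✓ · (4,2)+ 4/4 ✓ · (4,3)+ 3/3 ✓ · (4,4)+ 3/3 ✓
Row 5: (5,0)+ 2/2 ✓ · (5,1)+ 4/4 ✓ · (5,2)+ 3/3 ✓ · (5,3)+ 4/4 ✓ · (5,4)+ 3/3 ✓ · (5,5)+ 3/3 ✓ · (5,6)+ 2/2 ✓
Row 6: (6,1)+ 1/1 ✓ · (6,3)+ 1/1 ✓ · (6,5)+ 2/2 ✓ · (6,6)+ 2/2 ✓
All meet the threshold, so the configuration is stable.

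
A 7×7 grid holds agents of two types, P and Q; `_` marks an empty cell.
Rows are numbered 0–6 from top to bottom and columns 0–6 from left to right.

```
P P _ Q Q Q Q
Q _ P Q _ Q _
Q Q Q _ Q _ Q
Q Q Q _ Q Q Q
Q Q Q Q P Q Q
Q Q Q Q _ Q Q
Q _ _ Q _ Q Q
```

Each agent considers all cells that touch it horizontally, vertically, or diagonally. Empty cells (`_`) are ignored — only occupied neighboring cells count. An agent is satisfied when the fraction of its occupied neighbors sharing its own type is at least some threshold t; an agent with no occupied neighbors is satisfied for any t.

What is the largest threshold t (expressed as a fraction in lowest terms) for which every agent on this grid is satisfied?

Row 0: (0,0)P 1/2 · (0,1)P 2/3 · (0,3)Q 2/3 · (0,4)Q 4/4 · (0,5)Q 3/3 · (0,6)Q 2/2
Row 1: (1,0)Q 2/4 · (1,2)P 1/5 · (1,3)Q 4/5 · (1,5)Q 5/5
Row 2: (2,0)Q 4/4 · (2,1)Q 6/7 · (2,2)Q 4/5 · (2,4)Q 4/4 · (2,6)Q 3/3
Row 3: (3,0)Q 5/5 · (3,1)Q 8/8 · (3,2)Q 6/6 · (3,4)Q 4/5 · (3,5)Q 6/7 · (3,6)Q 4/4
Row 4: (4,0)Q 5/5 · (4,1)Q 8/8 · (4,2)Q 7/7 · (4,3)Q 5/6 · (4,4)P 0/6 · (4,5)Q 6/7 · (4,6)Q 5/5
Row 5: (5,0)Q 4/4 · (5,1)Q 6/6 · (5,2)Q 6/6 · (5,3)Q 4/5 · (5,5)Q 5/6 · (5,6)Q 5/5
Row 6: (6,0)Q 2/2 · (6,3)Q 2/2 · (6,5)Q 3/3 · (6,6)Q 3/3
The smallest same-type fraction is 0/6 at (4,4), which reduces to 0/1. Any threshold above that leaves this agent unsatisfied.

0/1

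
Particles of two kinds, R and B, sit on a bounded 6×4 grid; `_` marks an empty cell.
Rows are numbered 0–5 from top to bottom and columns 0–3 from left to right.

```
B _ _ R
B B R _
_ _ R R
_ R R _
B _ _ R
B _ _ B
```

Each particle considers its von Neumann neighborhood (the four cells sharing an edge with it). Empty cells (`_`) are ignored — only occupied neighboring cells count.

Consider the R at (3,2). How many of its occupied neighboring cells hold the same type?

Occupied neighbors of (3,2): (2,2)=R, (3,1)=R.
Same type (R): 2 of 2.

2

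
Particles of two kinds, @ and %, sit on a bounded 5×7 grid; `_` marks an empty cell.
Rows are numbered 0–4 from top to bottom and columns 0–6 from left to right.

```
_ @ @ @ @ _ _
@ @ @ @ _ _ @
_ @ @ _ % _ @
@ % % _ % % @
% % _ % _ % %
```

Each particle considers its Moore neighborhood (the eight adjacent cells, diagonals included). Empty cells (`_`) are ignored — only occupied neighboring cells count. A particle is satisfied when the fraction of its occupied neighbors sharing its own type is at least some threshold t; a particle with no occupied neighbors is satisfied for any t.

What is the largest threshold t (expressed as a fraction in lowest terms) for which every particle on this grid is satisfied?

1/4

(0,1)@ 4/4
(0,2)@ 5/5
(0,3)@ 4/4
(0,4)@ 2/2
(1,0)@ 3/3
(1,1)@ 6/6
(1,2)@ 7/7
(1,3)@ 5/6
(1,6)@ 1/1
(2,1)@ 5/7
(2,2)@ 4/6
(2,4)% 2/3
(2,6)@ 2/3
(3,0)@ 1/4
(3,1)% 3/6
(3,2)% 3/5
(3,4)% 4/4
(3,5)% 4/6
(3,6)@ 1/4
(4,0)% 2/3
(4,1)% 3/4
(4,3)% 2/2
(4,5)% 3/4
(4,6)% 2/3
The smallest same-type fraction is 1/4 at (3,0), which reduces to 1/4. Any threshold above that leaves this particle unsatisfied.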